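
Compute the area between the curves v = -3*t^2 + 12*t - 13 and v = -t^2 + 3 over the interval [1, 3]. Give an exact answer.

4

The difference (-3*t^2 + 12*t - 13) - (-t^2 + 3) = -2*t^2 + 12*t - 16 changes sign at t = 2 inside [1, 3], so split the integral there.
∫[1,2] (-2*t^2 + 12*t - 16) dt = -8/3; the area of that piece is 8/3.
∫[2,3] (-2*t^2 + 12*t - 16) dt = 4/3.
Total area = 8/3 + 4/3 = 4.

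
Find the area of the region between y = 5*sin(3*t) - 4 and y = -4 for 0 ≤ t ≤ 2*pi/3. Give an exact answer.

20/3

The difference (5*sin(3*t) - 4) - (-4) = 5*sin(3*t) changes sign at t = pi/3 inside [0, 2*pi/3], so split the integral there.
∫[0,pi/3] (5*sin(3*t)) dt = 10/3.
∫[pi/3,2*pi/3] (5*sin(3*t)) dt = -10/3; the area of that piece is 10/3.
Total area = 10/3 + 10/3 = 20/3.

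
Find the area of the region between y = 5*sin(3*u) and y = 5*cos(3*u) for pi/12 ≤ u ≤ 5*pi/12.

10*sqrt(2)/3

On [pi/12, 5*pi/12], (5*sin(3*u)) - (5*cos(3*u)) = 5*sin(3*u) - 5*cos(3*u) is ≥ 0 throughout, so the area is a single integral of |5*sin(3*u) - 5*cos(3*u)|.
∫[pi/12,5*pi/12] (5*sin(3*u) - 5*cos(3*u)) du = 10*sqrt(2)/3.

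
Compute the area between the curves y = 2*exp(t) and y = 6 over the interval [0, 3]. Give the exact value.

-28 + 12*log(3) + 2*exp(3)

The difference (2*exp(t)) - (6) = 2*exp(t) - 6 changes sign at t = log(3) inside [0, 3], so split the integral there.
∫[0,log(3)] (2*exp(t) - 6) dt = 4 - log(729); the area of that piece is -4 + log(729).
∫[log(3),3] (2*exp(t) - 6) dt = -24 + 6*log(3) + 2*exp(3).
Total area = (-4 + log(729)) + (-24 + 6*log(3) + 2*exp(3)) = -28 + 12*log(3) + 2*exp(3).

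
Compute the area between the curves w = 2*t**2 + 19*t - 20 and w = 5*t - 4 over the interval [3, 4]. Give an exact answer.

173/3

On [3, 4], (2*t**2 + 19*t - 20) - (5*t - 4) = 2*t**2 + 14*t - 16 is ≥ 0 throughout, so the area is a single integral of |2*t**2 + 14*t - 16|.
∫[3,4] (2*t**2 + 14*t - 16) dt = 173/3.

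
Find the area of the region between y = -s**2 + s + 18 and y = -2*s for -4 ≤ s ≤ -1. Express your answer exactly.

The difference (-s**2 + s + 18) - (-2*s) = -s**2 + 3*s + 18 changes sign at s = -3 inside [-4, -1], so split the integral there.
∫[-4,-3] (-s**2 + 3*s + 18) ds = -29/6; the area of that piece is 29/6.
∫[-3,-1] (-s**2 + 3*s + 18) ds = 46/3.
Total area = 29/6 + 46/3 = 121/6.

121/6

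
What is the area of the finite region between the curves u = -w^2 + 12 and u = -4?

Both boundary curves give u as a function of w, so integrate with respect to w. Setting them equal: -w^2 + 16 = 0, i.e. -(w - 4)*(w + 4) = 0, so they meet at w = -4, 4.
For w in [-4, 4], u = -w^2 + 12 is on the right; area = ∫[-4,4] (-w^2 + 16) dw = 256/3.

256/3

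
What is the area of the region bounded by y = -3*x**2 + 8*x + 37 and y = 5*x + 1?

343/2

Set the curves equal: -3*x**2 + 8*x + 37 = 5*x + 1, so -3*x**2 + 3*x + 36 = 0, which factors as -3*(x - 4)*(x + 3) = 0. The curves meet at x = -3, 4.
On [-3, 4], y = -3*x**2 + 8*x + 37 is on top; that piece has area ∫[-3,4] (-3*x**2 + 3*x + 36) dx = 343/2.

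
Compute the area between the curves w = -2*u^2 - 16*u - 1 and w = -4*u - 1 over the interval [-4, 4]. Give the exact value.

192

The difference (-2*u^2 - 16*u - 1) - (-4*u - 1) = -2*u^2 - 12*u changes sign at u = 0 inside [-4, 4], so split the integral there.
∫[-4,0] (-2*u^2 - 12*u) du = 160/3.
∫[0,4] (-2*u^2 - 12*u) du = -416/3; the area of that piece is 416/3.
Total area = 160/3 + 416/3 = 192.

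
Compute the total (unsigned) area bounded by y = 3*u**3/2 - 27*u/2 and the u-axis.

The curve meets the u-axis where 3*u**3/2 - 27*u/2 = 0, i.e. 3*u*(u - 3)*(u + 3)/2 = 0, at u = -3, 0, 3.
On [-3, 0] the curve lies above the axis; ∫[-3,0] (3*u**3/2 - 27*u/2) du = 243/8, giving area 243/8.
On [0, 3] the curve lies below the axis; ∫[0,3] (3*u**3/2 - 27*u/2) du = -243/8, giving area 243/8.
Total area = 243/8 + 243/8 = 243/4.

243/4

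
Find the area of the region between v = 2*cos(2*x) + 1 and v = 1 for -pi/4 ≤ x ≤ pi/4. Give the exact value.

On [-pi/4, pi/4], (2*cos(2*x) + 1) - (1) = 2*cos(2*x) is ≥ 0 throughout, so the area is a single integral of |2*cos(2*x)|.
∫[-pi/4,pi/4] (2*cos(2*x)) dx = 2.

2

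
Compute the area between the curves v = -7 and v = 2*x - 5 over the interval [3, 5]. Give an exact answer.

On [3, 5], (-7) - (2*x - 5) = -2*x - 2 is ≤ 0 throughout, so the area is a single integral of |-2*x - 2|.
∫[3,5] (-2*x - 2) dx = -20; the area of that piece is 20.

20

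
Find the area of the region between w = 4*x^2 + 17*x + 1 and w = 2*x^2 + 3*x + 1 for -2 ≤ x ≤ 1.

91/3

The difference (4*x^2 + 17*x + 1) - (2*x^2 + 3*x + 1) = 2*x^2 + 14*x changes sign at x = 0 inside [-2, 1], so split the integral there.
∫[-2,0] (2*x^2 + 14*x) dx = -68/3; the area of that piece is 68/3.
∫[0,1] (2*x^2 + 14*x) dx = 23/3.
Total area = 68/3 + 23/3 = 91/3.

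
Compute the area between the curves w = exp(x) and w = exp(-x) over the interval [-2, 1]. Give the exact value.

The difference (exp(x)) - (exp(-x)) = exp(x) - exp(-x) changes sign at x = 0 inside [-2, 1], so split the integral there.
∫[-2,0] (exp(x) - exp(-x)) dx = -exp(2) - exp(-2) + 2; the area of that piece is -2 + exp(-2) + exp(2).
∫[0,1] (exp(x) - exp(-x)) dx = -2 + exp(-1) + exp(1).
Total area = (-2 + exp(-2) + exp(2)) + (-2 + exp(-1) + exp(1)) = -4 + exp(-2) + exp(-1) + exp(1) + exp(2).

-4 + exp(-2) + exp(-1) + exp(1) + exp(2)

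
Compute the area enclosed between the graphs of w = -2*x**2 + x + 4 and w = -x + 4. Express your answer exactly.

Set the curves equal: -2*x**2 + x + 4 = -x + 4, so -2*x**2 + 2*x = 0, which factors as -2*x*(x - 1) = 0. The curves meet at x = 0, 1.
On [0, 1], w = -2*x**2 + x + 4 is on top; that piece has area ∫[0,1] (-2*x**2 + 2*x) dx = 1/3.

1/3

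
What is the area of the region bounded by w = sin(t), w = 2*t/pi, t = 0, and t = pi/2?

On [0, pi/2], (sin(t)) - (2*t/pi) = -2*t/pi + sin(t) is ≥ 0 throughout, so the area is a single integral of |-2*t/pi + sin(t)|.
∫[0,pi/2] (-2*t/pi + sin(t)) dt = 1 - pi/4.

1 - pi/4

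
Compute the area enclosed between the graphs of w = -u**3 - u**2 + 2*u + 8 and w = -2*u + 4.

71/6

Set the curves equal: -u**3 - u**2 + 2*u + 8 = -2*u + 4, so -u**3 - u**2 + 4*u + 4 = 0, which factors as -(u - 2)*(u + 1)*(u + 2) = 0. The curves meet at u = -2, -1, 2.
On [-2, -1], w = -2*u + 4 is on top; that piece has area ∫[-2,-1] (-(-u**3 - u**2 + 4*u + 4)) du = 7/12.
On [-1, 2], w = -u**3 - u**2 + 2*u + 8 is on top; that piece has area ∫[-1,2] (-u**3 - u**2 + 4*u + 4) du = 45/4.
Total enclosed area = 7/12 + 45/4 = 71/6.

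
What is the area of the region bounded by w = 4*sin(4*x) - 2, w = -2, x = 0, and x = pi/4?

On [0, pi/4], (4*sin(4*x) - 2) - (-2) = 4*sin(4*x) is ≥ 0 throughout, so the area is a single integral of |4*sin(4*x)|.
∫[0,pi/4] (4*sin(4*x)) dx = 2.

2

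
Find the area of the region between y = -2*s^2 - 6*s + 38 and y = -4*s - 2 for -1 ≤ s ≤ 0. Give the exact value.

On [-1, 0], (-2*s^2 - 6*s + 38) - (-4*s - 2) = -2*s^2 - 2*s + 40 is ≥ 0 throughout, so the area is a single integral of |-2*s^2 - 2*s + 40|.
∫[-1,0] (-2*s^2 - 2*s + 40) ds = 121/3.

121/3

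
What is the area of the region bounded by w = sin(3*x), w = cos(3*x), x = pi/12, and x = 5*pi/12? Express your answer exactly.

On [pi/12, 5*pi/12], (sin(3*x)) - (cos(3*x)) = sin(3*x) - cos(3*x) is ≥ 0 throughout, so the area is a single integral of |sin(3*x) - cos(3*x)|.
∫[pi/12,5*pi/12] (sin(3*x) - cos(3*x)) dx = 2*sqrt(2)/3.

2*sqrt(2)/3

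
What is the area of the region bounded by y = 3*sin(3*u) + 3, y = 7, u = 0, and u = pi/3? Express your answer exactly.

-2 + 4*pi/3

On [0, pi/3], (3*sin(3*u) + 3) - (7) = 3*sin(3*u) - 4 is ≤ 0 throughout, so the area is a single integral of |3*sin(3*u) - 4|.
∫[0,pi/3] (3*sin(3*u) - 4) du = 2 - 4*pi/3; the area of that piece is -2 + 4*pi/3.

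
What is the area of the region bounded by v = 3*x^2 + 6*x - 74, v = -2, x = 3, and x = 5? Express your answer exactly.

The difference (3*x^2 + 6*x - 74) - (-2) = 3*x^2 + 6*x - 72 changes sign at x = 4 inside [3, 5], so split the integral there.
∫[3,4] (3*x^2 + 6*x - 72) dx = -14; the area of that piece is 14.
∫[4,5] (3*x^2 + 6*x - 72) dx = 16.
Total area = 14 + 16 = 30.

30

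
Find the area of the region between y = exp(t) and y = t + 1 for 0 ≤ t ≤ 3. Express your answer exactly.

On [0, 3], (exp(t)) - (t + 1) = -t + exp(t) - 1 is ≥ 0 throughout, so the area is a single integral of |-t + exp(t) - 1|.
∫[0,3] (-t + exp(t) - 1) dt = -17/2 + exp(3).

-17/2 + exp(3)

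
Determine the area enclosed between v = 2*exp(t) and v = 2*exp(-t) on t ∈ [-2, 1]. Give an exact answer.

The difference (2*exp(t)) - (2*exp(-t)) = 2*exp(t) - 2*exp(-t) changes sign at t = 0 inside [-2, 1], so split the integral there.
∫[-2,0] (2*exp(t) - 2*exp(-t)) dt = -2*exp(2) - 2*exp(-2) + 4; the area of that piece is -4 + 2*exp(-2) + 2*exp(2).
∫[0,1] (2*exp(t) - 2*exp(-t)) dt = -4 + 2*exp(-1) + 2*exp(1).
Total area = (-4 + 2*exp(-2) + 2*exp(2)) + (-4 + 2*exp(-1) + 2*exp(1)) = -8 + 2*exp(-2) + 2*exp(-1) + 2*exp(1) + 2*exp(2).

-8 + 2*exp(-2) + 2*exp(-1) + 2*exp(1) + 2*exp(2)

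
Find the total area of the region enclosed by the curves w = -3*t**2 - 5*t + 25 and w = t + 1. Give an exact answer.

108

Set the curves equal: -3*t**2 - 5*t + 25 = t + 1, so -3*t**2 - 6*t + 24 = 0, which factors as -3*(t - 2)*(t + 4) = 0. The curves meet at t = -4, 2.
On [-4, 2], w = -3*t**2 - 5*t + 25 is on top; that piece has area ∫[-4,2] (-3*t**2 - 6*t + 24) dt = 108.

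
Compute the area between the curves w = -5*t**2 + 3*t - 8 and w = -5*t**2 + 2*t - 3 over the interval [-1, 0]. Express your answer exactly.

11/2

On [-1, 0], (-5*t**2 + 3*t - 8) - (-5*t**2 + 2*t - 3) = t - 5 is ≤ 0 throughout, so the area is a single integral of |t - 5|.
∫[-1,0] (t - 5) dt = -11/2; the area of that piece is 11/2.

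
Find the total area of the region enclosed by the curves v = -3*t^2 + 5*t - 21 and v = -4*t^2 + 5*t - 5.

256/3

Set the curves equal: -3*t^2 + 5*t - 21 = -4*t^2 + 5*t - 5, so t^2 - 16 = 0, which factors as (t - 4)*(t + 4) = 0. The curves meet at t = -4, 4.
On [-4, 4], v = -4*t^2 + 5*t - 5 is on top; that piece has area ∫[-4,4] (-(t^2 - 16)) dt = 256/3.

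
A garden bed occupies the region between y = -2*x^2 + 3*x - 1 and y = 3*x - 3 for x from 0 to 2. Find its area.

4

The difference (-2*x^2 + 3*x - 1) - (3*x - 3) = -2*x^2 + 2 changes sign at x = 1 inside [0, 2], so split the integral there.
∫[0,1] (-2*x^2 + 2) dx = 4/3.
∫[1,2] (-2*x^2 + 2) dx = -8/3; the area of that piece is 8/3.
Total area = 4/3 + 8/3 = 4.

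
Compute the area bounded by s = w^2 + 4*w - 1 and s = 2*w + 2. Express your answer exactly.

Both boundary curves give s as a function of w, so integrate with respect to w. Setting them equal: w^2 + 2*w - 3 = 0, i.e. (w - 1)*(w + 3) = 0, so they meet at w = -3, 1.
For w in [-3, 1], s = w^2 + 4*w - 1 is on the left; area = ∫[-3,1] (-(w^2 + 2*w - 3)) dw = 32/3.

32/3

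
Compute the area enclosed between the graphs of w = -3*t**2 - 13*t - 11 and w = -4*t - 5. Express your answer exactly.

Set the curves equal: -3*t**2 - 13*t - 11 = -4*t - 5, so -3*t**2 - 9*t - 6 = 0, which factors as -3*(t + 1)*(t + 2) = 0. The curves meet at t = -2, -1.
On [-2, -1], w = -3*t**2 - 13*t - 11 is on top; that piece has area ∫[-2,-1] (-3*t**2 - 9*t - 6) dt = 1/2.

1/2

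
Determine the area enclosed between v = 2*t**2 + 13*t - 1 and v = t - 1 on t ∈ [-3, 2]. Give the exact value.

196/3

The difference (2*t**2 + 13*t - 1) - (t - 1) = 2*t**2 + 12*t changes sign at t = 0 inside [-3, 2], so split the integral there.
∫[-3,0] (2*t**2 + 12*t) dt = -36; the area of that piece is 36.
∫[0,2] (2*t**2 + 12*t) dt = 88/3.
Total area = 36 + 88/3 = 196/3.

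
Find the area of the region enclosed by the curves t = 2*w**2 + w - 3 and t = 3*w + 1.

9

Both boundary curves give t as a function of w, so integrate with respect to w. Setting them equal: 2*w**2 - 2*w - 4 = 0, i.e. 2*(w - 2)*(w + 1) = 0, so they meet at w = -1, 2.
For w in [-1, 2], t = 2*w**2 + w - 3 is on the left; area = ∫[-1,2] (-(2*w**2 - 2*w - 4)) dw = 9.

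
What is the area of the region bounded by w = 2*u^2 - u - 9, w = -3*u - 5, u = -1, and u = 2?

31/3

The difference (2*u^2 - u - 9) - (-3*u - 5) = 2*u^2 + 2*u - 4 changes sign at u = 1 inside [-1, 2], so split the integral there.
∫[-1,1] (2*u^2 + 2*u - 4) du = -20/3; the area of that piece is 20/3.
∫[1,2] (2*u^2 + 2*u - 4) du = 11/3.
Total area = 20/3 + 11/3 = 31/3.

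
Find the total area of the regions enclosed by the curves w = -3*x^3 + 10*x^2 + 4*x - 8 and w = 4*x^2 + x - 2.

37/4

Set the curves equal: -3*x^3 + 10*x^2 + 4*x - 8 = 4*x^2 + x - 2, so -3*x^3 + 6*x^2 + 3*x - 6 = 0, which factors as -3*(x - 2)*(x - 1)*(x + 1) = 0. The curves meet at x = -1, 1, 2.
On [-1, 1], w = 4*x^2 + x - 2 is on top; that piece has area ∫[-1,1] (-(-3*x^3 + 6*x^2 + 3*x - 6)) dx = 8.
On [1, 2], w = -3*x^3 + 10*x^2 + 4*x - 8 is on top; that piece has area ∫[1,2] (-3*x^3 + 6*x^2 + 3*x - 6) dx = 5/4.
Total enclosed area = 8 + 5/4 = 37/4.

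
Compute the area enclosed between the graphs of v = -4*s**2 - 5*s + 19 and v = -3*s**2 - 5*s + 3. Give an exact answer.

Set the curves equal: -4*s**2 - 5*s + 19 = -3*s**2 - 5*s + 3, so -s**2 + 16 = 0, which factors as -(s - 4)*(s + 4) = 0. The curves meet at s = -4, 4.
On [-4, 4], v = -4*s**2 - 5*s + 19 is on top; that piece has area ∫[-4,4] (-s**2 + 16) ds = 256/3.

256/3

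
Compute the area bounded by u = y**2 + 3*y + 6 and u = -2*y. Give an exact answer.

1/6

Both boundary curves give u as a function of y, so integrate with respect to y. Setting them equal: y**2 + 5*y + 6 = 0, i.e. (y + 2)*(y + 3) = 0, so they meet at y = -3, -2.
For y in [-3, -2], u = y**2 + 3*y + 6 is on the left; area = ∫[-3,-2] (-(y**2 + 5*y + 6)) dy = 1/6.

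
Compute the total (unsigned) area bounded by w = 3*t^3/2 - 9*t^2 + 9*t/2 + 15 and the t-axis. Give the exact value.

The curve meets the t-axis where 3*t^3/2 - 9*t^2 + 9*t/2 + 15 = 0, i.e. 3*(t - 5)*(t - 2)*(t + 1)/2 = 0, at t = -1, 2, 5.
On [-1, 2] the curve lies above the axis; ∫[-1,2] (3*t^3/2 - 9*t^2 + 9*t/2 + 15) dt = 243/8, giving area 243/8.
On [2, 5] the curve lies below the axis; ∫[2,5] (3*t^3/2 - 9*t^2 + 9*t/2 + 15) dt = -243/8, giving area 243/8.
Total area = 243/8 + 243/8 = 243/4.

243/4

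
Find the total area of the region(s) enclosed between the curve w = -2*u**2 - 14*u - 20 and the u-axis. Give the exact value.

The curve meets the u-axis where -2*u**2 - 14*u - 20 = 0, i.e. -2*(u + 2)*(u + 5) = 0, at u = -5, -2.
On [-5, -2] the curve lies above the axis; ∫[-5,-2] (-2*u**2 - 14*u - 20) du = 9, giving area 9.

9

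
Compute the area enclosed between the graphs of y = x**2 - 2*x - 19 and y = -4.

256/3

Set the curves equal: x**2 - 2*x - 19 = -4, so x**2 - 2*x - 15 = 0, which factors as (x - 5)*(x + 3) = 0. The curves meet at x = -3, 5.
On [-3, 5], y = -4 is on top; that piece has area ∫[-3,5] (-(x**2 - 2*x - 15)) dx = 256/3.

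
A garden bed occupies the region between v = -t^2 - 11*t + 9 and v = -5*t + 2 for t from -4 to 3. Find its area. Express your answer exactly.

77

The difference (-t^2 - 11*t + 9) - (-5*t + 2) = -t^2 - 6*t + 7 changes sign at t = 1 inside [-4, 3], so split the integral there.
∫[-4,1] (-t^2 - 6*t + 7) dt = 175/3.
∫[1,3] (-t^2 - 6*t + 7) dt = -56/3; the area of that piece is 56/3.
Total area = 175/3 + 56/3 = 77.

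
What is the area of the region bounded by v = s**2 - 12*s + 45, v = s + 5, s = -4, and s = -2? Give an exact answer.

On [-4, -2], (s**2 - 12*s + 45) - (s + 5) = s**2 - 13*s + 40 is ≥ 0 throughout, so the area is a single integral of |s**2 - 13*s + 40|.
∫[-4,-2] (s**2 - 13*s + 40) ds = 530/3.

530/3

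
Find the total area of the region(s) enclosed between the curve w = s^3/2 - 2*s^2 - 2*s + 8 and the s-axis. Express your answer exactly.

74/3

The curve meets the s-axis where s^3/2 - 2*s^2 - 2*s + 8 = 0, i.e. (s - 4)*(s - 2)*(s + 2)/2 = 0, at s = -2, 2, 4.
On [-2, 2] the curve lies above the axis; ∫[-2,2] (s^3/2 - 2*s^2 - 2*s + 8) ds = 64/3, giving area 64/3.
On [2, 4] the curve lies below the axis; ∫[2,4] (s^3/2 - 2*s^2 - 2*s + 8) ds = -10/3, giving area 10/3.
Total area = 64/3 + 10/3 = 74/3.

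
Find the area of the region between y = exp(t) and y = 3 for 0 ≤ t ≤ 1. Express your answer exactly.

On [0, 1], (exp(t)) - (3) = exp(t) - 3 is ≤ 0 throughout, so the area is a single integral of |exp(t) - 3|.
∫[0,1] (exp(t) - 3) dt = -4 + exp(1); the area of that piece is 4 - exp(1).

4 - exp(1)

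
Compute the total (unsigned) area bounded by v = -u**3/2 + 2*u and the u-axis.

The curve meets the u-axis where -u**3/2 + 2*u = 0, i.e. -u*(u - 2)*(u + 2)/2 = 0, at u = -2, 0, 2.
On [-2, 0] the curve lies below the axis; ∫[-2,0] (-u**3/2 + 2*u) du = -2, giving area 2.
On [0, 2] the curve lies above the axis; ∫[0,2] (-u**3/2 + 2*u) du = 2, giving area 2.
Total area = 2 + 2 = 4.

4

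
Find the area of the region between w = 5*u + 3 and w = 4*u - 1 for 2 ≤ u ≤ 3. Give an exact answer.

13/2

On [2, 3], (5*u + 3) - (4*u - 1) = u + 4 is ≥ 0 throughout, so the area is a single integral of |u + 4|.
∫[2,3] (u + 4) du = 13/2.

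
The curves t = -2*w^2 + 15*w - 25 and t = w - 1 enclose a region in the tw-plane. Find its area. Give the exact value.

Both boundary curves give t as a function of w, so integrate with respect to w. Setting them equal: -2*w^2 + 14*w - 24 = 0, i.e. -2*(w - 4)*(w - 3) = 0, so they meet at w = 3, 4.
For w in [3, 4], t = -2*w^2 + 15*w - 25 is on the right; area = ∫[3,4] (-2*w^2 + 14*w - 24) dw = 1/3.

1/3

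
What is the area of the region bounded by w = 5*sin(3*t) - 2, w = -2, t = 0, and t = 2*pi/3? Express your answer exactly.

The difference (5*sin(3*t) - 2) - (-2) = 5*sin(3*t) changes sign at t = pi/3 inside [0, 2*pi/3], so split the integral there.
∫[0,pi/3] (5*sin(3*t)) dt = 10/3.
∫[pi/3,2*pi/3] (5*sin(3*t)) dt = -10/3; the area of that piece is 10/3.
Total area = 10/3 + 10/3 = 20/3.

20/3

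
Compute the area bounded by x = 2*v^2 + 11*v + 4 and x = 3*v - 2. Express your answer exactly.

Both boundary curves give x as a function of v, so integrate with respect to v. Setting them equal: 2*v^2 + 8*v + 6 = 0, i.e. 2*(v + 1)*(v + 3) = 0, so they meet at v = -3, -1.
For v in [-3, -1], x = 2*v^2 + 11*v + 4 is on the left; area = ∫[-3,-1] (-(2*v^2 + 8*v + 6)) dv = 8/3.

8/3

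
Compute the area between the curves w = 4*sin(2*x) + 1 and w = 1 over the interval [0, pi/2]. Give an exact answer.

On [0, pi/2], (4*sin(2*x) + 1) - (1) = 4*sin(2*x) is ≥ 0 throughout, so the area is a single integral of |4*sin(2*x)|.
∫[0,pi/2] (4*sin(2*x)) dx = 4.

4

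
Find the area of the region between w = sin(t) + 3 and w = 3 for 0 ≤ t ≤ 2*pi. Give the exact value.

The difference (sin(t) + 3) - (3) = sin(t) changes sign at t = pi inside [0, 2*pi], so split the integral there.
∫[0,pi] (sin(t)) dt = 2.
∫[pi,2*pi] (sin(t)) dt = -2; the area of that piece is 2.
Total area = 2 + 2 = 4.

4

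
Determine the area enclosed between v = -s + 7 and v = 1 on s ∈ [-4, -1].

On [-4, -1], (-s + 7) - (1) = -s + 6 is ≥ 0 throughout, so the area is a single integral of |-s + 6|.
∫[-4,-1] (-s + 6) ds = 51/2.

51/2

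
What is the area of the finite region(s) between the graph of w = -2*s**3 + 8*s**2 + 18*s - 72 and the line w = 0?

1741/6

The curve meets the s-axis where -2*s**3 + 8*s**2 + 18*s - 72 = 0, i.e. -2*(s - 4)*(s - 3)*(s + 3) = 0, at s = -3, 3, 4.
On [-3, 3] the curve lies below the axis; ∫[-3,3] (-2*s**3 + 8*s**2 + 18*s - 72) ds = -288, giving area 288.
On [3, 4] the curve lies above the axis; ∫[3,4] (-2*s**3 + 8*s**2 + 18*s - 72) ds = 13/6, giving area 13/6.
Total area = 288 + 13/6 = 1741/6.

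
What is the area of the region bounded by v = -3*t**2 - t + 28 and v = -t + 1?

108

Set the curves equal: -3*t**2 - t + 28 = -t + 1, so -3*t**2 + 27 = 0, which factors as -3*(t - 3)*(t + 3) = 0. The curves meet at t = -3, 3.
On [-3, 3], v = -3*t**2 - t + 28 is on top; that piece has area ∫[-3,3] (-3*t**2 + 27) dt = 108.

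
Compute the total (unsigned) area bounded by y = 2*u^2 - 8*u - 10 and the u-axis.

The curve meets the u-axis where 2*u^2 - 8*u - 10 = 0, i.e. 2*(u - 5)*(u + 1) = 0, at u = -1, 5.
On [-1, 5] the curve lies below the axis; ∫[-1,5] (2*u^2 - 8*u - 10) du = -72, giving area 72.

72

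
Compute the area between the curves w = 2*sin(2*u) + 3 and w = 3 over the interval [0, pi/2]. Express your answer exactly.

On [0, pi/2], (2*sin(2*u) + 3) - (3) = 2*sin(2*u) is ≥ 0 throughout, so the area is a single integral of |2*sin(2*u)|.
∫[0,pi/2] (2*sin(2*u)) du = 2.

2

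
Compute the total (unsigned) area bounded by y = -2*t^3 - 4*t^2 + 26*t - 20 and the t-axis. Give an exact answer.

1741/6

The curve meets the t-axis where -2*t^3 - 4*t^2 + 26*t - 20 = 0, i.e. -2*(t - 2)*(t - 1)*(t + 5) = 0, at t = -5, 1, 2.
On [-5, 1] the curve lies below the axis; ∫[-5,1] (-2*t^3 - 4*t^2 + 26*t - 20) dt = -288, giving area 288.
On [1, 2] the curve lies above the axis; ∫[1,2] (-2*t^3 - 4*t^2 + 26*t - 20) dt = 13/6, giving area 13/6.
Total area = 288 + 13/6 = 1741/6.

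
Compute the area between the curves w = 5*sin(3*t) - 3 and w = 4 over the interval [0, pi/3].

On [0, pi/3], (5*sin(3*t) - 3) - (4) = 5*sin(3*t) - 7 is ≤ 0 throughout, so the area is a single integral of |5*sin(3*t) - 7|.
∫[0,pi/3] (5*sin(3*t) - 7) dt = 10/3 - 7*pi/3; the area of that piece is -10/3 + 7*pi/3.

-10/3 + 7*pi/3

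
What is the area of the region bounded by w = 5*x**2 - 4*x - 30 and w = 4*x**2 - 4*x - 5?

500/3

Set the curves equal: 5*x**2 - 4*x - 30 = 4*x**2 - 4*x - 5, so x**2 - 25 = 0, which factors as (x - 5)*(x + 5) = 0. The curves meet at x = -5, 5.
On [-5, 5], w = 4*x**2 - 4*x - 5 is on top; that piece has area ∫[-5,5] (-(x**2 - 25)) dx = 500/3.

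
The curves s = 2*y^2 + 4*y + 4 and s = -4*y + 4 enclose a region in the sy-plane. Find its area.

Both boundary curves give s as a function of y, so integrate with respect to y. Setting them equal: 2*y^2 + 8*y = 0, i.e. 2*y*(y + 4) = 0, so they meet at y = -4, 0.
For y in [-4, 0], s = 2*y^2 + 4*y + 4 is on the left; area = ∫[-4,0] (-(2*y^2 + 8*y)) dy = 64/3.

64/3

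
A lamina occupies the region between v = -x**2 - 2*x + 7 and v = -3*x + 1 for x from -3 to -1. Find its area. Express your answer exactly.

The difference (-x**2 - 2*x + 7) - (-3*x + 1) = -x**2 + x + 6 changes sign at x = -2 inside [-3, -1], so split the integral there.
∫[-3,-2] (-x**2 + x + 6) dx = -17/6; the area of that piece is 17/6.
∫[-2,-1] (-x**2 + x + 6) dx = 13/6.
Total area = 17/6 + 13/6 = 5.

5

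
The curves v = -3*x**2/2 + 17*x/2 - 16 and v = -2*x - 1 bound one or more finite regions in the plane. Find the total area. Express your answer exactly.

Set the curves equal: -3*x**2/2 + 17*x/2 - 16 = -2*x - 1, so -3*x**2/2 + 21*x/2 - 15 = 0, which factors as -3*(x - 5)*(x - 2)/2 = 0. The curves meet at x = 2, 5.
On [2, 5], v = -3*x**2/2 + 17*x/2 - 16 is on top; that piece has area ∫[2,5] (-3*x**2/2 + 21*x/2 - 15) dx = 27/4.

27/4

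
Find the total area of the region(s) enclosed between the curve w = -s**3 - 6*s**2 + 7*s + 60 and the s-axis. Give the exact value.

517/2

The curve meets the s-axis where -s**3 - 6*s**2 + 7*s + 60 = 0, i.e. -(s - 3)*(s + 4)*(s + 5) = 0, at s = -5, -4, 3.
On [-5, -4] the curve lies below the axis; ∫[-5,-4] (-s**3 - 6*s**2 + 7*s + 60) ds = -5/4, giving area 5/4.
On [-4, 3] the curve lies above the axis; ∫[-4,3] (-s**3 - 6*s**2 + 7*s + 60) ds = 1029/4, giving area 1029/4.
Total area = 5/4 + 1029/4 = 517/2.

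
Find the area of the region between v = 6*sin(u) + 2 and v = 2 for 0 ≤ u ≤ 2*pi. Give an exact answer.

The difference (6*sin(u) + 2) - (2) = 6*sin(u) changes sign at u = pi inside [0, 2*pi], so split the integral there.
∫[0,pi] (6*sin(u)) du = 12.
∫[pi,2*pi] (6*sin(u)) du = -12; the area of that piece is 12.
Total area = 12 + 12 = 24.

24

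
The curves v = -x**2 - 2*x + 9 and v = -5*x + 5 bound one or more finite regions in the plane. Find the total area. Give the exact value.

125/6

Set the curves equal: -x**2 - 2*x + 9 = -5*x + 5, so -x**2 + 3*x + 4 = 0, which factors as -(x - 4)*(x + 1) = 0. The curves meet at x = -1, 4.
On [-1, 4], v = -x**2 - 2*x + 9 is on top; that piece has area ∫[-1,4] (-x**2 + 3*x + 4) dx = 125/6.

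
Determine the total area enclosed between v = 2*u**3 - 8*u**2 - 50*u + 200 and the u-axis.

The curve meets the u-axis where 2*u**3 - 8*u**2 - 50*u + 200 = 0, i.e. 2*(u - 5)*(u - 4)*(u + 5) = 0, at u = -5, 4, 5.
On [-5, 4] the curve lies above the axis; ∫[-5,4] (2*u**3 - 8*u**2 - 50*u + 200) du = 2673/2, giving area 2673/2.
On [4, 5] the curve lies below the axis; ∫[4,5] (2*u**3 - 8*u**2 - 50*u + 200) du = -19/6, giving area 19/6.
Total area = 2673/2 + 19/6 = 4019/3.

4019/3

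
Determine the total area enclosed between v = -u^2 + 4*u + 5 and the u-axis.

36

The curve meets the u-axis where -u^2 + 4*u + 5 = 0, i.e. -(u - 5)*(u + 1) = 0, at u = -1, 5.
On [-1, 5] the curve lies above the axis; ∫[-1,5] (-u^2 + 4*u + 5) du = 36, giving area 36.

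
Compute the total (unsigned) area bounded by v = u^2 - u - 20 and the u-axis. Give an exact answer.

The curve meets the u-axis where u^2 - u - 20 = 0, i.e. (u - 5)*(u + 4) = 0, at u = -4, 5.
On [-4, 5] the curve lies below the axis; ∫[-4,5] (u^2 - u - 20) du = -243/2, giving area 243/2.

243/2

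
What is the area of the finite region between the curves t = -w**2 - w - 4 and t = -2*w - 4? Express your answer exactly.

1/6

Both boundary curves give t as a function of w, so integrate with respect to w. Setting them equal: -w**2 + w = 0, i.e. -w*(w - 1) = 0, so they meet at w = 0, 1.
For w in [0, 1], t = -w**2 - w - 4 is on the right; area = ∫[0,1] (-w**2 + w) dw = 1/6.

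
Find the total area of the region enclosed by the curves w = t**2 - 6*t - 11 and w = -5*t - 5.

125/6

Set the curves equal: t**2 - 6*t - 11 = -5*t - 5, so t**2 - t - 6 = 0, which factors as (t - 3)*(t + 2) = 0. The curves meet at t = -2, 3.
On [-2, 3], w = -5*t - 5 is on top; that piece has area ∫[-2,3] (-(t**2 - t - 6)) dt = 125/6.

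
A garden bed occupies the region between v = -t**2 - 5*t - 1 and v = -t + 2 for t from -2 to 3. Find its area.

38

The difference (-t**2 - 5*t - 1) - (-t + 2) = -t**2 - 4*t - 3 changes sign at t = -1 inside [-2, 3], so split the integral there.
∫[-2,-1] (-t**2 - 4*t - 3) dt = 2/3.
∫[-1,3] (-t**2 - 4*t - 3) dt = -112/3; the area of that piece is 112/3.
Total area = 2/3 + 112/3 = 38.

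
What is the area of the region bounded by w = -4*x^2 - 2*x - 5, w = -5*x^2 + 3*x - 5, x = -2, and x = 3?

157/6

The difference (-4*x^2 - 2*x - 5) - (-5*x^2 + 3*x - 5) = x^2 - 5*x changes sign at x = 0 inside [-2, 3], so split the integral there.
∫[-2,0] (x^2 - 5*x) dx = 38/3.
∫[0,3] (x^2 - 5*x) dx = -27/2; the area of that piece is 27/2.
Total area = 38/3 + 27/2 = 157/6.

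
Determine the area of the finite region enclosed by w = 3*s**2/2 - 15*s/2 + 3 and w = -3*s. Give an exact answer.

1/4

Set the curves equal: 3*s**2/2 - 15*s/2 + 3 = -3*s, so 3*s**2/2 - 9*s/2 + 3 = 0, which factors as 3*(s - 2)*(s - 1)/2 = 0. The curves meet at s = 1, 2.
On [1, 2], w = -3*s is on top; that piece has area ∫[1,2] (-(3*s**2/2 - 9*s/2 + 3)) ds = 1/4.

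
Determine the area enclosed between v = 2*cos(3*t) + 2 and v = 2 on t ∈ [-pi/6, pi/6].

4/3

On [-pi/6, pi/6], (2*cos(3*t) + 2) - (2) = 2*cos(3*t) is ≥ 0 throughout, so the area is a single integral of |2*cos(3*t)|.
∫[-pi/6,pi/6] (2*cos(3*t)) dt = 4/3.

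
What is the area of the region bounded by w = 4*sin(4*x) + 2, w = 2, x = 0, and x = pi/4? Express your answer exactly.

On [0, pi/4], (4*sin(4*x) + 2) - (2) = 4*sin(4*x) is ≥ 0 throughout, so the area is a single integral of |4*sin(4*x)|.
∫[0,pi/4] (4*sin(4*x)) dx = 2.

2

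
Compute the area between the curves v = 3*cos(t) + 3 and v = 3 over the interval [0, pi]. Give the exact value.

6

The difference (3*cos(t) + 3) - (3) = 3*cos(t) changes sign at t = pi/2 inside [0, pi], so split the integral there.
∫[0,pi/2] (3*cos(t)) dt = 3.
∫[pi/2,pi] (3*cos(t)) dt = -3; the area of that piece is 3.
Total area = 3 + 3 = 6.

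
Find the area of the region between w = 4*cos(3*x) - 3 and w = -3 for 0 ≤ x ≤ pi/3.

8/3

The difference (4*cos(3*x) - 3) - (-3) = 4*cos(3*x) changes sign at x = pi/6 inside [0, pi/3], so split the integral there.
∫[0,pi/6] (4*cos(3*x)) dx = 4/3.
∫[pi/6,pi/3] (4*cos(3*x)) dx = -4/3; the area of that piece is 4/3.
Total area = 4/3 + 4/3 = 8/3.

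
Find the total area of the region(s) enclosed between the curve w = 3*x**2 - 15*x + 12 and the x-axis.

27/2

The curve meets the x-axis where 3*x**2 - 15*x + 12 = 0, i.e. 3*(x - 4)*(x - 1) = 0, at x = 1, 4.
On [1, 4] the curve lies below the axis; ∫[1,4] (3*x**2 - 15*x + 12) dx = -27/2, giving area 27/2.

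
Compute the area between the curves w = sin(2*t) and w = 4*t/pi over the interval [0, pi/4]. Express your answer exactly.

On [0, pi/4], (sin(2*t)) - (4*t/pi) = -4*t/pi + sin(2*t) is ≥ 0 throughout, so the area is a single integral of |-4*t/pi + sin(2*t)|.
∫[0,pi/4] (-4*t/pi + sin(2*t)) dt = 1/2 - pi/8.

1/2 - pi/8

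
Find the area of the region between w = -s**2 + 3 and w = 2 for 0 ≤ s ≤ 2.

2

The difference (-s**2 + 3) - (2) = -s**2 + 1 changes sign at s = 1 inside [0, 2], so split the integral there.
∫[0,1] (-s**2 + 1) ds = 2/3.
∫[1,2] (-s**2 + 1) ds = -4/3; the area of that piece is 4/3.
Total area = 2/3 + 4/3 = 2.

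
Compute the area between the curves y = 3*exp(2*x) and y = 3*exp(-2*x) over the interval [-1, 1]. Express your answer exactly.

-6 + 3*exp(-2) + 3*exp(2)

The difference (3*exp(2*x)) - (3*exp(-2*x)) = 3*exp(2*x) - 3*exp(-2*x) changes sign at x = 0 inside [-1, 1], so split the integral there.
∫[-1,0] (3*exp(2*x) - 3*exp(-2*x)) dx = -3*exp(2)/2 - 3*exp(-2)/2 + 3; the area of that piece is -3 + 3*exp(-2)/2 + 3*exp(2)/2.
∫[0,1] (3*exp(2*x) - 3*exp(-2*x)) dx = -3 + 3*exp(-2)/2 + 3*exp(2)/2.
Total area = (-3 + 3*exp(-2)/2 + 3*exp(2)/2) + (-3 + 3*exp(-2)/2 + 3*exp(2)/2) = -6 + 3*exp(-2) + 3*exp(2).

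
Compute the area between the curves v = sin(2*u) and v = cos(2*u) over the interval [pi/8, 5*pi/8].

sqrt(2)

On [pi/8, 5*pi/8], (sin(2*u)) - (cos(2*u)) = sin(2*u) - cos(2*u) is ≥ 0 throughout, so the area is a single integral of |sin(2*u) - cos(2*u)|.
∫[pi/8,5*pi/8] (sin(2*u) - cos(2*u)) du = sqrt(2).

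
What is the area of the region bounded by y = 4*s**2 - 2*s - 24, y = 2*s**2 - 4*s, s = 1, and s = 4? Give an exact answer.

91/3

The difference (4*s**2 - 2*s - 24) - (2*s**2 - 4*s) = 2*s**2 + 2*s - 24 changes sign at s = 3 inside [1, 4], so split the integral there.
∫[1,3] (2*s**2 + 2*s - 24) ds = -68/3; the area of that piece is 68/3.
∫[3,4] (2*s**2 + 2*s - 24) ds = 23/3.
Total area = 68/3 + 23/3 = 91/3.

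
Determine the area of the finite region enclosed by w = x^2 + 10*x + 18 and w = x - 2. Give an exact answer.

1/6

Set the curves equal: x^2 + 10*x + 18 = x - 2, so x^2 + 9*x + 20 = 0, which factors as (x + 4)*(x + 5) = 0. The curves meet at x = -5, -4.
On [-5, -4], w = x - 2 is on top; that piece has area ∫[-5,-4] (-(x^2 + 9*x + 20)) dx = 1/6.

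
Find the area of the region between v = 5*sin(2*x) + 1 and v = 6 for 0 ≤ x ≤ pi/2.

On [0, pi/2], (5*sin(2*x) + 1) - (6) = 5*sin(2*x) - 5 is ≤ 0 throughout, so the area is a single integral of |5*sin(2*x) - 5|.
∫[0,pi/2] (5*sin(2*x) - 5) dx = 5 - 5*pi/2; the area of that piece is -5 + 5*pi/2.

-5 + 5*pi/2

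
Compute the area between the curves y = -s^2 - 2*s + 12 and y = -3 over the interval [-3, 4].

229/3

The difference (-s^2 - 2*s + 12) - (-3) = -s^2 - 2*s + 15 changes sign at s = 3 inside [-3, 4], so split the integral there.
∫[-3,3] (-s^2 - 2*s + 15) ds = 72.
∫[3,4] (-s^2 - 2*s + 15) ds = -13/3; the area of that piece is 13/3.
Total area = 72 + 13/3 = 229/3.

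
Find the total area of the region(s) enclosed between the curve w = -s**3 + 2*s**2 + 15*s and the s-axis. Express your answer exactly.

The curve meets the s-axis where -s**3 + 2*s**2 + 15*s = 0, i.e. -s*(s - 5)*(s + 3) = 0, at s = -3, 0, 5.
On [-3, 0] the curve lies below the axis; ∫[-3,0] (-s**3 + 2*s**2 + 15*s) ds = -117/4, giving area 117/4.
On [0, 5] the curve lies above the axis; ∫[0,5] (-s**3 + 2*s**2 + 15*s) ds = 1375/12, giving area 1375/12.
Total area = 117/4 + 1375/12 = 863/6.

863/6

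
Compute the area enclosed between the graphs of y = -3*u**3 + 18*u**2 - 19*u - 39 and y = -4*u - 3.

Set the curves equal: -3*u**3 + 18*u**2 - 19*u - 39 = -4*u - 3, so -3*u**3 + 18*u**2 - 15*u - 36 = 0, which factors as -3*(u - 4)*(u - 3)*(u + 1) = 0. The curves meet at u = -1, 3, 4.
On [-1, 3], y = -4*u - 3 is on top; that piece has area ∫[-1,3] (-(-3*u**3 + 18*u**2 - 15*u - 36)) du = 96.
On [3, 4], y = -3*u**3 + 18*u**2 - 19*u - 39 is on top; that piece has area ∫[3,4] (-3*u**3 + 18*u**2 - 15*u - 36) du = 9/4.
Total enclosed area = 96 + 9/4 = 393/4.

393/4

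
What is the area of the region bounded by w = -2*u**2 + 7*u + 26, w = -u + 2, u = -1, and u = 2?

78

On [-1, 2], (-2*u**2 + 7*u + 26) - (-u + 2) = -2*u**2 + 8*u + 24 is ≥ 0 throughout, so the area is a single integral of |-2*u**2 + 8*u + 24|.
∫[-1,2] (-2*u**2 + 8*u + 24) du = 78.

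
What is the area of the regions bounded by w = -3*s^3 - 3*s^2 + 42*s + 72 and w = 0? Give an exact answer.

Set the curves equal: -3*s^3 - 3*s^2 + 42*s + 72 = 0, so -3*s^3 - 3*s^2 + 42*s + 72 = 0, which factors as -3*(s - 4)*(s + 2)*(s + 3) = 0. The curves meet at s = -3, -2, 4.
On [-3, -2], w = 0 is on top; that piece has area ∫[-3,-2] (-(-3*s^3 - 3*s^2 + 42*s + 72)) ds = 13/4.
On [-2, 4], w = -3*s^3 - 3*s^2 + 42*s + 72 is on top; that piece has area ∫[-2,4] (-3*s^3 - 3*s^2 + 42*s + 72) ds = 432.
Total enclosed area = 13/4 + 432 = 1741/4.

1741/4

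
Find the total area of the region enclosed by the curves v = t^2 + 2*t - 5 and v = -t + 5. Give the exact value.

343/6

Set the curves equal: t^2 + 2*t - 5 = -t + 5, so t^2 + 3*t - 10 = 0, which factors as (t - 2)*(t + 5) = 0. The curves meet at t = -5, 2.
On [-5, 2], v = -t + 5 is on top; that piece has area ∫[-5,2] (-(t^2 + 3*t - 10)) dt = 343/6.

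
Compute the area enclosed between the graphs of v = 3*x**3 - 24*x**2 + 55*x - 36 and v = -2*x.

37/4

Set the curves equal: 3*x**3 - 24*x**2 + 55*x - 36 = -2*x, so 3*x**3 - 24*x**2 + 57*x - 36 = 0, which factors as 3*(x - 4)*(x - 3)*(x - 1) = 0. The curves meet at x = 1, 3, 4.
On [1, 3], v = 3*x**3 - 24*x**2 + 55*x - 36 is on top; that piece has area ∫[1,3] (3*x**3 - 24*x**2 + 57*x - 36) dx = 8.
On [3, 4], v = -2*x is on top; that piece has area ∫[3,4] (-(3*x**3 - 24*x**2 + 57*x - 36)) dx = 5/4.
Total enclosed area = 8 + 5/4 = 37/4.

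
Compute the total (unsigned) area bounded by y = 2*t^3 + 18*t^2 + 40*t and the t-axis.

131/2

The curve meets the t-axis where 2*t^3 + 18*t^2 + 40*t = 0, i.e. 2*t*(t + 4)*(t + 5) = 0, at t = -5, -4, 0.
On [-5, -4] the curve lies above the axis; ∫[-5,-4] (2*t^3 + 18*t^2 + 40*t) dt = 3/2, giving area 3/2.
On [-4, 0] the curve lies below the axis; ∫[-4,0] (2*t^3 + 18*t^2 + 40*t) dt = -64, giving area 64.
Total area = 3/2 + 64 = 131/2.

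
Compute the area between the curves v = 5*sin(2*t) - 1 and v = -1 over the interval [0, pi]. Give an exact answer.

10

The difference (5*sin(2*t) - 1) - (-1) = 5*sin(2*t) changes sign at t = pi/2 inside [0, pi], so split the integral there.
∫[0,pi/2] (5*sin(2*t)) dt = 5.
∫[pi/2,pi] (5*sin(2*t)) dt = -5; the area of that piece is 5.
Total area = 5 + 5 = 10.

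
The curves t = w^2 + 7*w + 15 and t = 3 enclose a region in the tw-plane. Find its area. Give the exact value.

1/6

Both boundary curves give t as a function of w, so integrate with respect to w. Setting them equal: w^2 + 7*w + 12 = 0, i.e. (w + 3)*(w + 4) = 0, so they meet at w = -4, -3.
For w in [-4, -3], t = w^2 + 7*w + 15 is on the left; area = ∫[-4,-3] (-(w^2 + 7*w + 12)) dw = 1/6.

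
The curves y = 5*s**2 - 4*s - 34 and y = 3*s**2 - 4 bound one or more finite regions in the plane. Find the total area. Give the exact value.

512/3

Set the curves equal: 5*s**2 - 4*s - 34 = 3*s**2 - 4, so 2*s**2 - 4*s - 30 = 0, which factors as 2*(s - 5)*(s + 3) = 0. The curves meet at s = -3, 5.
On [-3, 5], y = 3*s**2 - 4 is on top; that piece has area ∫[-3,5] (-(2*s**2 - 4*s - 30)) ds = 512/3.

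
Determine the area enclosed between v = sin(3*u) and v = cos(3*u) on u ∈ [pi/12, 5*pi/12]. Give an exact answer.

On [pi/12, 5*pi/12], (sin(3*u)) - (cos(3*u)) = sin(3*u) - cos(3*u) is ≥ 0 throughout, so the area is a single integral of |sin(3*u) - cos(3*u)|.
∫[pi/12,5*pi/12] (sin(3*u) - cos(3*u)) du = 2*sqrt(2)/3.

2*sqrt(2)/3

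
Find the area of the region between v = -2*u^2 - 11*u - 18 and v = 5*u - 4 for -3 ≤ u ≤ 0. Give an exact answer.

The difference (-2*u^2 - 11*u - 18) - (5*u - 4) = -2*u^2 - 16*u - 14 changes sign at u = -1 inside [-3, 0], so split the integral there.
∫[-3,-1] (-2*u^2 - 16*u - 14) du = 56/3.
∫[-1,0] (-2*u^2 - 16*u - 14) du = -20/3; the area of that piece is 20/3.
Total area = 56/3 + 20/3 = 76/3.

76/3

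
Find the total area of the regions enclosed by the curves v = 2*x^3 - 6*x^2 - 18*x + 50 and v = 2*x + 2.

Set the curves equal: 2*x^3 - 6*x^2 - 18*x + 50 = 2*x + 2, so 2*x^3 - 6*x^2 - 20*x + 48 = 0, which factors as 2*(x - 4)*(x - 2)*(x + 3) = 0. The curves meet at x = -3, 2, 4.
On [-3, 2], v = 2*x^3 - 6*x^2 - 18*x + 50 is on top; that piece has area ∫[-3,2] (2*x^3 - 6*x^2 - 20*x + 48) dx = 375/2.
On [2, 4], v = 2*x + 2 is on top; that piece has area ∫[2,4] (-(2*x^3 - 6*x^2 - 20*x + 48)) dx = 16.
Total enclosed area = 375/2 + 16 = 407/2.

407/2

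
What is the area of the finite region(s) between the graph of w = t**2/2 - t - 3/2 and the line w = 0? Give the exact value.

16/3

The curve meets the t-axis where t**2/2 - t - 3/2 = 0, i.e. (t - 3)*(t + 1)/2 = 0, at t = -1, 3.
On [-1, 3] the curve lies below the axis; ∫[-1,3] (t**2/2 - t - 3/2) dt = -16/3, giving area 16/3.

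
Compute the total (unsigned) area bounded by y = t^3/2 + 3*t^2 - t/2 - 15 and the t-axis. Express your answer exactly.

The curve meets the t-axis where t^3/2 + 3*t^2 - t/2 - 15 = 0, i.e. (t - 2)*(t + 3)*(t + 5)/2 = 0, at t = -5, -3, 2.
On [-5, -3] the curve lies above the axis; ∫[-5,-3] (t^3/2 + 3*t^2 - t/2 - 15) dt = 4, giving area 4.
On [-3, 2] the curve lies below the axis; ∫[-3,2] (t^3/2 + 3*t^2 - t/2 - 15) dt = -375/8, giving area 375/8.
Total area = 4 + 375/8 = 407/8.

407/8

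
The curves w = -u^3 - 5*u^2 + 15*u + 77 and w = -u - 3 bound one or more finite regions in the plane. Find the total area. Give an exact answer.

5137/12

Set the curves equal: -u^3 - 5*u^2 + 15*u + 77 = -u - 3, so -u^3 - 5*u^2 + 16*u + 80 = 0, which factors as -(u - 4)*(u + 4)*(u + 5) = 0. The curves meet at u = -5, -4, 4.
On [-5, -4], w = -u - 3 is on top; that piece has area ∫[-5,-4] (-(-u^3 - 5*u^2 + 16*u + 80)) du = 17/12.
On [-4, 4], w = -u^3 - 5*u^2 + 15*u + 77 is on top; that piece has area ∫[-4,4] (-u^3 - 5*u^2 + 16*u + 80) du = 1280/3.
Total enclosed area = 17/12 + 1280/3 = 5137/12.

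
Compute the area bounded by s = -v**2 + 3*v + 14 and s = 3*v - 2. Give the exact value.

256/3

Both boundary curves give s as a function of v, so integrate with respect to v. Setting them equal: -v**2 + 16 = 0, i.e. -(v - 4)*(v + 4) = 0, so they meet at v = -4, 4.
For v in [-4, 4], s = -v**2 + 3*v + 14 is on the right; area = ∫[-4,4] (-v**2 + 16) dv = 256/3.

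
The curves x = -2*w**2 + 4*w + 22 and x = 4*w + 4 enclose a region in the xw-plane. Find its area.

72

Both boundary curves give x as a function of w, so integrate with respect to w. Setting them equal: -2*w**2 + 18 = 0, i.e. -2*(w - 3)*(w + 3) = 0, so they meet at w = -3, 3.
For w in [-3, 3], x = -2*w**2 + 4*w + 22 is on the right; area = ∫[-3,3] (-2*w**2 + 18) dw = 72.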